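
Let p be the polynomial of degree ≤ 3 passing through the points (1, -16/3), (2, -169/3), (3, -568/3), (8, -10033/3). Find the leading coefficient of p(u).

-6

Write p(u) = au^3 + bu^2 + cu + d. Substituting each data point gives a linear system:
  a + b + c + d = -16/3
  8a + 4b + 2c + d = -169/3
  27a + 9b + 3c + d = -568/3
  512a + 64b + 8c + d = -10033/3
Solving the system yields a = -6, b = -5, c = 6, d = -1/3.
So p(u) = -6u^3 - 5u^2 + 6u - 1/3.
The leading coefficient is -6.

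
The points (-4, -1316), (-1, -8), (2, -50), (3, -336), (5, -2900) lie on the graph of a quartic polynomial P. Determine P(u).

P(u) = -5u^4 + u^3 + 3u^2 + 5u

Write P(u) = au^4 + bu^3 + cu^2 + du + e. Substituting each data point gives a linear system:
  256a - 64b + 16c - 4d + e = -1316
  a - b + c - d + e = -8
  16a + 8b + 4c + 2d + e = -50
  81a + 27b + 9c + 3d + e = -336
  625a + 125b + 25c + 5d + e = -2900
Solving the system yields a = -5, b = 1, c = 3, d = 5, e = 0.
So P(u) = -5u⁴ + u³ + 3u² + 5u.
Check: P(2) = -50. ✓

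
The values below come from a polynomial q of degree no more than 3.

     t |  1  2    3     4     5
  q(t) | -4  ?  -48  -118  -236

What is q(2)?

-14

The 4 known points determine the degree-3 polynomial uniquely.
Write q(t) = at^3 + bt^2 + ct + d. Substituting each data point gives a linear system:
  a + b + c + d = -4
  27a + 9b + 3c + d = -48
  64a + 16b + 4c + d = -118
  125a + 25b + 5c + d = -236
Solving the system yields a = -2, b = 0, c = 4, d = -6.
So q(t) = -2t^3 + 4t - 6.
Then q(2) = -14.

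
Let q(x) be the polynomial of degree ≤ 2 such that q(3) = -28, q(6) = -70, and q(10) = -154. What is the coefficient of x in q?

-5

Write q(x) = ax^2 + bx + c. Substituting each data point gives a linear system:
  9a + 3b + c = -28
  36a + 6b + c = -70
  100a + 10b + c = -154
Solving the system yields a = -1, b = -5, c = -4.
So q(x) = -x^2 - 5x - 4.
The coefficient of x is -5.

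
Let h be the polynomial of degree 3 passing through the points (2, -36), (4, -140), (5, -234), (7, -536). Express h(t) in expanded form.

Write h(t) = at^3 + bt^2 + ct + d. Substituting each data point gives a linear system:
  8a + 4b + 2c + d = -36
  64a + 16b + 4c + d = -140
  125a + 25b + 5c + d = -234
  343a + 49b + 7c + d = -536
Solving the system yields a = -1, b = -3, c = -6, d = -4.
So h(t) = -t³ - 3t² - 6t - 4.
Check: h(4) = -140. ✓

h(t) = -t^3 - 3t^2 - 6t - 4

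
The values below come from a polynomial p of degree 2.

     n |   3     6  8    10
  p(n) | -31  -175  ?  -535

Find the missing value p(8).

The 3 known points determine the degree-2 polynomial uniquely.
Write p(n) = an^2 + bn + c. Substituting each data point gives a linear system:
  9a + 3b + c = -31
  36a + 6b + c = -175
  100a + 10b + c = -535
Solving the system yields a = -6, b = 6, c = 5.
So p(n) = -6n^2 + 6n + 5.
Then p(8) = -331.

-331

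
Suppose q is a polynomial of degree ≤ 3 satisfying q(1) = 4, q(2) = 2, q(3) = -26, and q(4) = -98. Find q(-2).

34

Forward differences of the values at n = 1, 2, 3, 4:
  q  : 4  2  -26  -98
  Δ  : -2  -28  -72
  Δ^2: -26  -44
  Δ^3: -18
The third differences are constant, confirming degree 3.
Interpolating (Newton forward form) and evaluating at n = -2 gives q(-2) = 34.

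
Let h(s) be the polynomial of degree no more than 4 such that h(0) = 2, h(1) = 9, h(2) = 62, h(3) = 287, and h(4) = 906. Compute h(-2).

102

Forward differences of the values at s = 0, 1, 2, 3, 4:
  h  : 2  9  62  287  906
  Δ  : 7  53  225  619
  Δ^2: 46  172  394
  Δ^3: 126  222
  Δ^4: 96
The fourth differences are constant, confirming degree 4.
Interpolating (Newton forward form) and evaluating at s = -2 gives h(-2) = 102.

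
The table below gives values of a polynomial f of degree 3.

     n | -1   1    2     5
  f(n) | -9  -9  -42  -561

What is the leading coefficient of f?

Write f(n) = an^3 + bn^2 + cn + d. Substituting each data point gives a linear system:
  -a + b - c + d = -9
  a + b + c + d = -9
  8a + 4b + 2c + d = -42
  125a + 25b + 5c + d = -561
Solving the system yields a = -4, b = -3, c = 4, d = -6.
So f(n) = -4n³ - 3n² + 4n - 6.
The leading coefficient is -4.

-4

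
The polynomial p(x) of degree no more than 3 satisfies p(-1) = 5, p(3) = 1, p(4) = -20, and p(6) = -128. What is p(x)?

p(x) = -x^3 + 2x^2 + 2x + 4

Write p(x) = ax^3 + bx^2 + cx + d. Substituting each data point gives a linear system:
  -a + b - c + d = 5
  27a + 9b + 3c + d = 1
  64a + 16b + 4c + d = -20
  216a + 36b + 6c + d = -128
Solving the system yields a = -1, b = 2, c = 2, d = 4.
So p(x) = -x³ + 2x² + 2x + 4.
Check: p(6) = -128. ✓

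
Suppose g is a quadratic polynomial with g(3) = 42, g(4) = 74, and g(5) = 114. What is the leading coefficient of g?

Write g(s) = as^2 + bs + c. Substituting each data point gives a linear system:
  9a + 3b + c = 42
  16a + 4b + c = 74
  25a + 5b + c = 114
Solving the system yields a = 4, b = 4, c = -6.
So g(s) = 4s² + 4s - 6.
The leading coefficient is 4.

4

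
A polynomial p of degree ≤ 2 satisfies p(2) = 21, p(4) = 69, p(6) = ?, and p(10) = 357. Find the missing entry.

141

The 3 known points determine the degree-2 polynomial uniquely.
Write p(x) = ax^2 + bx + c. Substituting each data point gives a linear system:
  4a + 2b + c = 21
  16a + 4b + c = 69
  100a + 10b + c = 357
Solving the system yields a = 3, b = 6, c = -3.
So p(x) = 3x^2 + 6x - 3.
Then p(6) = 141.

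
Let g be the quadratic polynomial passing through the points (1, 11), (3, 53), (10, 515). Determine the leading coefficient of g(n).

5

Write g(n) = an^2 + bn + c. Substituting each data point gives a linear system:
  a + b + c = 11
  9a + 3b + c = 53
  100a + 10b + c = 515
Solving the system yields a = 5, b = 1, c = 5.
So g(n) = 5n² + n + 5.
The leading coefficient is 5.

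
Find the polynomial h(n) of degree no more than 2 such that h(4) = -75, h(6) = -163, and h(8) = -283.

Using the Lagrange interpolation formula with nodes 4, 6, 8:
  L_0(n) = (n - 6)(n - 8) / 8
  L_1(n) = (n - 4)(n - 8) / -4
  L_2(n) = (n - 4)(n - 6) / 8
Then h(n) = -75·L_0(n) - 163·L_1(n) - 283·L_2(n).
Expanding and collecting terms gives h(n) = -4n^2 - 4n + 5.
Check: h(6) = -163. ✓

h(n) = -4n^2 - 4n + 5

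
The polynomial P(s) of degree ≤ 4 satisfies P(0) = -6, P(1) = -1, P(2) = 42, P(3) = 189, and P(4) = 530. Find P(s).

Using the Lagrange interpolation formula with nodes 0, 1, 2, 3, 4:
  L_0(s) = (s - 1)(s - 2)(s - 3)(s - 4) / 24
  L_1(s) = s(s - 2)(s - 3)(s - 4) / -6
  L_2(s) = s(s - 1)(s - 3)(s - 4) / 4
  L_3(s) = s(s - 1)(s - 2)(s - 4) / -6
  L_4(s) = s(s - 1)(s - 2)(s - 3) / 24
Then P(s) = -6·L_0(s) - 1·L_1(s) + 42·L_2(s) + 189·L_3(s) + 530·L_4(s).
Expanding and collecting terms gives P(s) = s^4 + 5s^3 - 3s^2 + 2s - 6.
Check: P(1) = -1. ✓

P(s) = s^4 + 5s^3 - 3s^2 + 2s - 6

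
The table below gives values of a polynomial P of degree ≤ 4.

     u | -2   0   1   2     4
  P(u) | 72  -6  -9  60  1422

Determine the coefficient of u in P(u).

-3

Write P(u) = au^4 + bu^3 + cu^2 + du + e. Substituting each data point gives a linear system:
  16a - 8b + 4c - 2d + e = 72
  e = -6
  a + b + c + d + e = -9
  16a + 8b + 4c + 2d + e = 60
  256a + 64b + 16c + 4d + e = 1422
Solving the system yields a = 6, b = 0, c = -6, d = -3, e = -6.
So P(u) = 6u^4 - 6u^2 - 3u - 6.
The coefficient of u is -3.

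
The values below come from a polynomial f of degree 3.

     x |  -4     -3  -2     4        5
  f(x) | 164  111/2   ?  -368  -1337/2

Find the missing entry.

7

The 4 known points determine the degree-3 polynomial uniquely.
Write f(x) = ax^3 + bx^2 + cx + d. Substituting each data point gives a linear system:
  -64a + 16b - 4c + d = 164
  -27a + 9b - 3c + d = 111/2
  64a + 16b + 4c + d = -368
  125a + 25b + 5c + d = -1337/2
Solving the system yields a = -4, b = -6, c = -5/2, d = -6.
So f(x) = -4x^3 - 6x^2 - (5/2)x - 6.
Then f(-2) = 7.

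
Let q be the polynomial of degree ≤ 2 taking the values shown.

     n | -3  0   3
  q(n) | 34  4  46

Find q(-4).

Using the Lagrange interpolation formula with nodes -3, 0, 3:
  L_0(n) = n(n - 3) / 18
  L_1(n) = (n + 3)(n - 3) / -9
  L_2(n) = (n + 3)n / 18
Then q(n) = 34·L_0(n) + 4·L_1(n) + 46·L_2(n).
Expanding and collecting terms gives q(n) = 4n^2 + 2n + 4.
Evaluating at n = -4: q(-4) = 60.

60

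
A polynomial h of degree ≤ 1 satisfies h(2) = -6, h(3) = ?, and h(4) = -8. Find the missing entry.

-7

The 2 known points determine the degree-1 polynomial uniquely.
Write h(s) = as + b. Substituting each data point gives a linear system:
  2a + b = -6
  4a + b = -8
Solving the system yields a = -1, b = -4.
So h(s) = -s - 4.
Then h(3) = -7.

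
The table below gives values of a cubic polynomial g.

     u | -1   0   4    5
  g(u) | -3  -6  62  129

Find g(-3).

Write g(u) = au^3 + bu^2 + cu + d. Substituting each data point gives a linear system:
  -a + b - c + d = -3
  d = -6
  64a + 16b + 4c + d = 62
  125a + 25b + 5c + d = 129
Solving the system yields a = 1, b = 1, c = -3, d = -6.
So g(u) = u³ + u² - 3u - 6.
Then g(-3) = -15.

-15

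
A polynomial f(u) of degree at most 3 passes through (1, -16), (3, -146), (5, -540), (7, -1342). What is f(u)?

f(u) = -3u^3 - 6u^2 - 2u - 5

Using the Lagrange interpolation formula with nodes 1, 3, 5, 7:
  L_0(u) = (u - 3)(u - 5)(u - 7) / -48
  L_1(u) = (u - 1)(u - 5)(u - 7) / 16
  L_2(u) = (u - 1)(u - 3)(u - 7) / -16
  L_3(u) = (u - 1)(u - 3)(u - 5) / 48
Then f(u) = -16·L_0(u) - 146·L_1(u) - 540·L_2(u) - 1342·L_3(u).
Expanding and collecting terms gives f(u) = -3u^3 - 6u^2 - 2u - 5.
Check: f(7) = -1342. ✓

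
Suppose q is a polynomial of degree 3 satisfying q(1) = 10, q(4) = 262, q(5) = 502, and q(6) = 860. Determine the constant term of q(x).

2

Write q(x) = ax^3 + bx^2 + cx + d. Substituting each data point gives a linear system:
  a + b + c + d = 10
  64a + 16b + 4c + d = 262
  125a + 25b + 5c + d = 502
  216a + 36b + 6c + d = 860
Solving the system yields a = 4, b = -1, c = 5, d = 2.
So q(x) = 4x^3 - x^2 + 5x + 2.
The constant term is 2.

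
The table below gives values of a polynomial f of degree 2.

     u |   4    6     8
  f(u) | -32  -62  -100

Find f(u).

Write f(u) = au^2 + bu + c. Substituting each data point gives a linear system:
  16a + 4b + c = -32
  36a + 6b + c = -62
  64a + 8b + c = -100
Solving the system yields a = -1, b = -5, c = 4.
So f(u) = -u^2 - 5u + 4.
Check: f(6) = -62. ✓

f(u) = -u^2 - 5u + 4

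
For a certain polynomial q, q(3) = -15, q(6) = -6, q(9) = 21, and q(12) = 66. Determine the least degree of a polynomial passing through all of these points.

Forward differences of the values at x = 3, 6, 9, 12:
  q  : -15  -6  21  66
  Δ  : 9  27  45
  Δ^2: 18  18
  Δ^3: 0
The second differences are constant (18) and nonzero, while all higher differences vanish, so the minimal degree is 2.

2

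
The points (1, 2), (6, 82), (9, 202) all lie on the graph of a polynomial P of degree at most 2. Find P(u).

P(u) = 3u^2 - 5u + 4

Write P(u) = au^2 + bu + c. Substituting each data point gives a linear system:
  a + b + c = 2
  36a + 6b + c = 82
  81a + 9b + c = 202
Solving the system yields a = 3, b = -5, c = 4.
So P(u) = 3u^2 - 5u + 4.
Check: P(1) = 2. ✓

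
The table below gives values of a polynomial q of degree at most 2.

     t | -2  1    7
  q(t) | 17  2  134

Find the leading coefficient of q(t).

Write q(t) = at^2 + bt + c. Substituting each data point gives a linear system:
  4a - 2b + c = 17
  a + b + c = 2
  49a + 7b + c = 134
Solving the system yields a = 3, b = -2, c = 1.
So q(t) = 3t^2 - 2t + 1.
The leading coefficient is 3.

3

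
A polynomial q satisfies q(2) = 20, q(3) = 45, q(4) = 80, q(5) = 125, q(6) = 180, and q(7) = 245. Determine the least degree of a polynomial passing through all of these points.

2

Forward differences of the values at u = 2, 3, 4, 5, 6, 7:
  q  : 20  45  80  125  180  245
  Δ  : 25  35  45  55  65
  Δ^2: 10  10  10  10
  Δ^3: 0  0  0
  Δ^4: 0  0
  Δ^5: 0
The second differences are constant (10) and nonzero, while all higher differences vanish, so the minimal degree is 2.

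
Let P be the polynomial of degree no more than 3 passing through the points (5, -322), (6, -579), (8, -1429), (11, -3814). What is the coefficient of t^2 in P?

1

Write P(t) = at^3 + bt^2 + ct + d. Substituting each data point gives a linear system:
  125a + 25b + 5c + d = -322
  216a + 36b + 6c + d = -579
  512a + 64b + 8c + d = -1429
  1331a + 121b + 11c + d = -3814
Solving the system yields a = -3, b = 1, c = 5, d = 3.
So P(t) = -3t³ + t² + 5t + 3.
The coefficient of t^2 is 1.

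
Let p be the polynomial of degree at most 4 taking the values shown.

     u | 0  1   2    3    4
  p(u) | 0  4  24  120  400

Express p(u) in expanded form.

Write p(u) = au^4 + bu^3 + cu^2 + du + e. Substituting each data point gives a linear system:
  e = 0
  a + b + c + d + e = 4
  16a + 8b + 4c + 2d + e = 24
  81a + 27b + 9c + 3d + e = 120
  256a + 64b + 16c + 4d + e = 400
Solving the system yields a = 2, b = -2, c = 0, d = 4, e = 0.
So p(u) = 2u^4 - 2u^3 + 4u.
Check: p(3) = 120. ✓

p(u) = 2u^4 - 2u^3 + 4u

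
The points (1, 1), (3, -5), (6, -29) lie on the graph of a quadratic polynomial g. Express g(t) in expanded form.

Using the Lagrange interpolation formula with nodes 1, 3, 6:
  L_0(t) = (t - 3)(t - 6) / 10
  L_1(t) = (t - 1)(t - 6) / -6
  L_2(t) = (t - 1)(t - 3) / 15
Then g(t) = 1·L_0(t) - 5·L_1(t) - 29·L_2(t).
Expanding and collecting terms gives g(t) = -t² + t + 1.
Check: g(6) = -29. ✓

g(t) = -t^2 + t + 1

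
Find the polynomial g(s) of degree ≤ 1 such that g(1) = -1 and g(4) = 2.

g(s) = s - 2

Using the Lagrange interpolation formula with nodes 1, 4:
  L_0(s) = (s - 4) / -3
  L_1(s) = (s - 1) / 3
Then g(s) = -1·L_0(s) + 2·L_1(s).
Expanding and collecting terms gives g(s) = s - 2.
Check: g(1) = -1. ✓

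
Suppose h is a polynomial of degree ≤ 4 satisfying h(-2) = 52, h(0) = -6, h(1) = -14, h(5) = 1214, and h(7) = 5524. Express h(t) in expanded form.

Write h(t) = at^4 + bt^3 + ct^2 + dt + e. Substituting each data point gives a linear system:
  16a - 8b + 4c - 2d + e = 52
  e = -6
  a + b + c + d + e = -14
  625a + 125b + 25c + 5d + e = 1214
  2401a + 343b + 49c + 7d + e = 5524
Solving the system yields a = 3, b = -4, c = -6, d = -1, e = -6.
So h(t) = 3t^4 - 4t^3 - 6t^2 - t - 6.
Check: h(5) = 1214. ✓

h(t) = 3t^4 - 4t^3 - 6t^2 - t - 6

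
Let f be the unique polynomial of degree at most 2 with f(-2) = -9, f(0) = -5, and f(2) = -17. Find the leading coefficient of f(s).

Write f(s) = as^2 + bs + c. Substituting each data point gives a linear system:
  4a - 2b + c = -9
  c = -5
  4a + 2b + c = -17
Solving the system yields a = -2, b = -2, c = -5.
So f(s) = -2s² - 2s - 5.
The leading coefficient is -2.

-2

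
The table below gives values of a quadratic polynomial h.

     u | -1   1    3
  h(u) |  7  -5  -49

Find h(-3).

-13

Forward differences of the values at u = -1, 1, 3:
  h  : 7  -5  -49
  Δ  : -12  -44
  Δ^2: -32
The second differences are constant, confirming degree 2.
Interpolating (Newton forward form) and evaluating at u = -3 gives h(-3) = -13.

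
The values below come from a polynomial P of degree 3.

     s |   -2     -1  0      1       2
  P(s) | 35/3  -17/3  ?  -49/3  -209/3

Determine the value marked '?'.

-5

On equispaced nodes a degree-3 polynomial has vanishing fourth forward difference, so
  P(-2) - 4·P(-1) + 6·P(0) - 4·P(1) + P(2) = 0.
Substituting the known values and solving for P(0):
  6·P(0) = -30
  P(0) = -5.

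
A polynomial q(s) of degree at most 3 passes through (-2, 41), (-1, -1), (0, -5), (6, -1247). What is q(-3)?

157

Using the Lagrange interpolation formula with nodes -2, -1, 0, 6:
  L_0(s) = (s + 1)s(s - 6) / -16
  L_1(s) = (s + 2)s(s - 6) / 7
  L_2(s) = (s + 2)(s + 1)(s - 6) / -12
  L_3(s) = (s + 2)(s + 1)s / 336
Then q(s) = 41·L_0(s) - 1·L_1(s) - 5·L_2(s) - 1247·L_3(s).
Expanding and collecting terms gives q(s) = -6s³ + s² + 3s - 5.
Evaluating at s = -3: q(-3) = 157.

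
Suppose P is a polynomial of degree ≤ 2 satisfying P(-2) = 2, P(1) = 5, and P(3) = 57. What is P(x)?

P(x) = 5x^2 + 6x - 6

Write P(x) = ax^2 + bx + c. Substituting each data point gives a linear system:
  4a - 2b + c = 2
  a + b + c = 5
  9a + 3b + c = 57
Solving the system yields a = 5, b = 6, c = -6.
So P(x) = 5x^2 + 6x - 6.
Check: P(1) = 5. ✓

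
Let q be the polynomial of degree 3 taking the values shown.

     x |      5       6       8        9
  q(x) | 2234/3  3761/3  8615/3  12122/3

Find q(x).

Write q(x) = ax^3 + bx^2 + cx + d. Substituting each data point gives a linear system:
  125a + 25b + 5c + d = 2234/3
  216a + 36b + 6c + d = 3761/3
  512a + 64b + 8c + d = 8615/3
  729a + 81b + 9c + d = 12122/3
Solving the system yields a = 5, b = 5, c = -1, d = -1/3.
So q(x) = 5x^3 + 5x^2 - x - 1/3.
Check: q(8) = 8615/3. ✓

q(x) = 5x^3 + 5x^2 - x - 1/3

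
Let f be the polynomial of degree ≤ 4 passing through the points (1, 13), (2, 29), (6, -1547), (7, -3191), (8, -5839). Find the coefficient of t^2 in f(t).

4

Write f(t) = at^4 + bt^3 + ct^2 + dt + e. Substituting each data point gives a linear system:
  a + b + c + d + e = 13
  16a + 8b + 4c + 2d + e = 29
  1296a + 216b + 36c + 6d + e = -1547
  2401a + 343b + 49c + 7d + e = -3191
  4096a + 512b + 64c + 8d + e = -5839
Solving the system yields a = -2, b = 4, c = 4, d = 6, e = 1.
So f(t) = -2t⁴ + 4t³ + 4t² + 6t + 1.
The coefficient of t^2 is 4.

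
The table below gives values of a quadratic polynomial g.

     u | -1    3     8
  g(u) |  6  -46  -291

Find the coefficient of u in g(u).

-5

Write g(u) = au^2 + bu + c. Substituting each data point gives a linear system:
  a - b + c = 6
  9a + 3b + c = -46
  64a + 8b + c = -291
Solving the system yields a = -4, b = -5, c = 5.
So g(u) = -4u^2 - 5u + 5.
The coefficient of u is -5.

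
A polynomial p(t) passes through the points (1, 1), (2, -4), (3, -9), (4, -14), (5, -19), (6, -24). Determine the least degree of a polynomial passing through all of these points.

1

Divided differences on the nodes 1, 2, 3, 4, 5, 6:
  order 0: 1  -4  -9  -14  -19  -24
  order 1: -5  -5  -5  -5  -5
  order 2: 0  0  0  0
  order 3: 0  0  0
  order 4: 0  0
  order 5: 0
The order-1 divided differences are all -5 (nonzero) and every higher order vanishes, so the data lies on a polynomial of degree exactly 1.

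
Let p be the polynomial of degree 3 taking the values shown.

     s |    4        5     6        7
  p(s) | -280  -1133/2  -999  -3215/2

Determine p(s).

p(s) = -5s^3 + 2s^2 + (1/2)s + 6

Write p(s) = as^3 + bs^2 + cs + d. Substituting each data point gives a linear system:
  64a + 16b + 4c + d = -280
  125a + 25b + 5c + d = -1133/2
  216a + 36b + 6c + d = -999
  343a + 49b + 7c + d = -3215/2
Solving the system yields a = -5, b = 2, c = 1/2, d = 6.
So p(s) = -5s³ + 2s² + (1/2)s + 6.
Check: p(6) = -999. ✓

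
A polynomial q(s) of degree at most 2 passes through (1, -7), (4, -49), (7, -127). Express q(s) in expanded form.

q(s) = -2s^2 - 4s - 1

Using the Lagrange interpolation formula with nodes 1, 4, 7:
  L_0(s) = (s - 4)(s - 7) / 18
  L_1(s) = (s - 1)(s - 7) / -9
  L_2(s) = (s - 1)(s - 4) / 18
Then q(s) = -7·L_0(s) - 49·L_1(s) - 127·L_2(s).
Expanding and collecting terms gives q(s) = -2s² - 4s - 1.
Check: q(7) = -127. ✓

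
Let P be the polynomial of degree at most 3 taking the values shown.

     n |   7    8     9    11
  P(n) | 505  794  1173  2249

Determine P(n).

Using the Lagrange interpolation formula with nodes 7, 8, 9, 11:
  L_0(n) = (n - 8)(n - 9)(n - 11) / -8
  L_1(n) = (n - 7)(n - 9)(n - 11) / 3
  L_2(n) = (n - 7)(n - 8)(n - 11) / -4
  L_3(n) = (n - 7)(n - 8)(n - 9) / 24
Then P(n) = 505·L_0(n) + 794·L_1(n) + 1173·L_2(n) + 2249·L_3(n).
Expanding and collecting terms gives P(n) = 2n^3 - 3n^2 - 4n - 6.
Check: P(7) = 505. ✓

P(n) = 2n^3 - 3n^2 - 4n - 6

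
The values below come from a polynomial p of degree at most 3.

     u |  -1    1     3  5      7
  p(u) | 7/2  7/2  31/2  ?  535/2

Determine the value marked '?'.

On equispaced nodes a degree-3 polynomial has vanishing fourth forward difference, so
  p(-1) - 4·p(1) + 6·p(3) - 4·p(5) + p(7) = 0.
Substituting the known values and solving for p(5):
  -4·p(5) = -350
  p(5) = 175/2.

175/2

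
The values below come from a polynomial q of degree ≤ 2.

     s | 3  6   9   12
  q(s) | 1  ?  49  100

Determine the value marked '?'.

16

On equispaced nodes a degree-2 polynomial has vanishing third forward difference, so
  - q(3) + 3·q(6) - 3·q(9) + q(12) = 0.
Substituting the known values and solving for q(6):
  3·q(6) = 48
  q(6) = 16.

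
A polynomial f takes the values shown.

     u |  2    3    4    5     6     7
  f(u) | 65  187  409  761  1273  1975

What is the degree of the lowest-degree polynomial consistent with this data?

3

Forward differences of the values at u = 2, 3, 4, 5, 6, 7:
  f  : 65  187  409  761  1273  1975
  Δ  : 122  222  352  512  702
  Δ^2: 100  130  160  190
  Δ^3: 30  30  30
  Δ^4: 0  0
  Δ^5: 0
The third differences are constant (30) and nonzero, while all higher differences vanish, so the minimal degree is 3.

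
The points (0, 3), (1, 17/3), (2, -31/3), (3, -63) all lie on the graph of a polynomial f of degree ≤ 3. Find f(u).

f(u) = -3u^3 - (1/3)u^2 + 6u + 3

Using the Lagrange interpolation formula with nodes 0, 1, 2, 3:
  L_0(u) = (u - 1)(u - 2)(u - 3) / -6
  L_1(u) = u(u - 2)(u - 3) / 2
  L_2(u) = u(u - 1)(u - 3) / -2
  L_3(u) = u(u - 1)(u - 2) / 6
Then f(u) = 3·L_0(u) + 17/3·L_1(u) - 31/3·L_2(u) - 63·L_3(u).
Expanding and collecting terms gives f(u) = -3u^3 - (1/3)u^2 + 6u + 3.
Check: f(1) = 17/3. ✓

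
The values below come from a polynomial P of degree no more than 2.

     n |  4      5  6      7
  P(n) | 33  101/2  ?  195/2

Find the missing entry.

72

On equispaced nodes a degree-2 polynomial has vanishing third forward difference, so
  - P(4) + 3·P(5) - 3·P(6) + P(7) = 0.
Substituting the known values and solving for P(6):
  -3·P(6) = -216
  P(6) = 72.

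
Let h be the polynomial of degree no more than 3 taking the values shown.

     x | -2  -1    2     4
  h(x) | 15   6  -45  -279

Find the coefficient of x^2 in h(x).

Write h(x) = ax^3 + bx^2 + cx + d. Substituting each data point gives a linear system:
  -8a + 4b - 2c + d = 15
  -a + b - c + d = 6
  8a + 4b + 2c + d = -45
  64a + 16b + 4c + d = -279
Solving the system yields a = -3, b = -5, c = -3, d = 5.
So h(x) = -3x^3 - 5x^2 - 3x + 5.
The coefficient of x^2 is -5.

-5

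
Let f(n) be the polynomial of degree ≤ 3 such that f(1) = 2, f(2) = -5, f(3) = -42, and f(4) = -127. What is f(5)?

-278

Write f(n) = an^3 + bn^2 + cn + d. Substituting each data point gives a linear system:
  a + b + c + d = 2
  8a + 4b + 2c + d = -5
  27a + 9b + 3c + d = -42
  64a + 16b + 4c + d = -127
Solving the system yields a = -3, b = 3, c = 5, d = -3.
So f(n) = -3n^3 + 3n^2 + 5n - 3.
Then f(5) = -278.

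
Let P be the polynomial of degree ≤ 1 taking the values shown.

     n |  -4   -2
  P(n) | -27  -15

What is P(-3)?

-21

Write P(n) = an + b. Substituting each data point gives a linear system:
  -4a + b = -27
  -2a + b = -15
Solving the system yields a = 6, b = -3.
So P(n) = 6n - 3.
Then P(-3) = -21.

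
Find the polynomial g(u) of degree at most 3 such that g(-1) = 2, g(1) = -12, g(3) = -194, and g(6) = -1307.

g(u) = -5u^3 - 6u^2 - 2u + 1

Using the Lagrange interpolation formula with nodes -1, 1, 3, 6:
  L_0(u) = (u - 1)(u - 3)(u - 6) / -56
  L_1(u) = (u + 1)(u - 3)(u - 6) / 20
  L_2(u) = (u + 1)(u - 1)(u - 6) / -24
  L_3(u) = (u + 1)(u - 1)(u - 3) / 105
Then g(u) = 2·L_0(u) - 12·L_1(u) - 194·L_2(u) - 1307·L_3(u).
Expanding and collecting terms gives g(u) = -5u³ - 6u² - 2u + 1.
Check: g(6) = -1307. ✓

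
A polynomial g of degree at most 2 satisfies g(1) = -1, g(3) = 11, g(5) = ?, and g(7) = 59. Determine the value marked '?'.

On equispaced nodes a degree-2 polynomial has vanishing third forward difference, so
  - g(1) + 3·g(3) - 3·g(5) + g(7) = 0.
Substituting the known values and solving for g(5):
  -3·g(5) = -93
  g(5) = 31.

31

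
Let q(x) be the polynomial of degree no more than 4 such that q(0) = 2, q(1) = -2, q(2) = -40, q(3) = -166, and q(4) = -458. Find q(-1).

Forward differences of the values at x = 0, 1, 2, 3, 4:
  q  : 2  -2  -40  -166  -458
  Δ  : -4  -38  -126  -292
  Δ^2: -34  -88  -166
  Δ^3: -54  -78
  Δ^4: -24
The fourth differences are constant, confirming degree 4.
Interpolating (Newton forward form) and evaluating at x = -1 gives q(-1) = 2.

2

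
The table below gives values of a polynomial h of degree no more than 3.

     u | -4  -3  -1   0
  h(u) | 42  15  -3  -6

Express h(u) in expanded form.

h(u) = -u^3 - 2u^2 - 4u - 6

Using the Lagrange interpolation formula with nodes -4, -3, -1, 0:
  L_0(u) = (u + 3)(u + 1)u / -12
  L_1(u) = (u + 4)(u + 1)u / 6
  L_2(u) = (u + 4)(u + 3)u / -6
  L_3(u) = (u + 4)(u + 3)(u + 1) / 12
Then h(u) = 42·L_0(u) + 15·L_1(u) - 3·L_2(u) - 6·L_3(u).
Expanding and collecting terms gives h(u) = -u³ - 2u² - 4u - 6.
Check: h(-4) = 42. ✓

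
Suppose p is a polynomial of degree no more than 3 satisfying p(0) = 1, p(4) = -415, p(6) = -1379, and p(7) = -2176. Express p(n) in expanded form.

Write p(n) = an^3 + bn^2 + cn + d. Substituting each data point gives a linear system:
  d = 1
  64a + 16b + 4c + d = -415
  216a + 36b + 6c + d = -1379
  343a + 49b + 7c + d = -2176
Solving the system yields a = -6, b = -3, c = 4, d = 1.
So p(n) = -6n^3 - 3n^2 + 4n + 1.
Check: p(7) = -2176. ✓

p(n) = -6n^3 - 3n^2 + 4n + 1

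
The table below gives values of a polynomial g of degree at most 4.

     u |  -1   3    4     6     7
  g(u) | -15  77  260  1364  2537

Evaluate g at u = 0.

Write g(u) = au^4 + bu^3 + cu^2 + du + e. Substituting each data point gives a linear system:
  a - b + c - d + e = -15
  81a + 27b + 9c + 3d + e = 77
  256a + 64b + 16c + 4d + e = 260
  1296a + 216b + 36c + 6d + e = 1364
  2401a + 343b + 49c + 7d + e = 2537
Solving the system yields a = 1, b = 1, c = -5, d = 6, e = -4.
So g(u) = u⁴ + u³ - 5u² + 6u - 4.
Then g(0) = -4.

-4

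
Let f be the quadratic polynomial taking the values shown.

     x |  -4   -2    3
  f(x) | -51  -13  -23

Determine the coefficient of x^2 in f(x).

Write f(x) = ax^2 + bx + c. Substituting each data point gives a linear system:
  16a - 4b + c = -51
  4a - 2b + c = -13
  9a + 3b + c = -23
Solving the system yields a = -3, b = 1, c = 1.
So f(x) = -3x² + x + 1.
The leading coefficient is -3.

-3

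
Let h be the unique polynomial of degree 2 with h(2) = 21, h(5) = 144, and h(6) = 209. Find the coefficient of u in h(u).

-1

Write h(u) = au^2 + bu + c. Substituting each data point gives a linear system:
  4a + 2b + c = 21
  25a + 5b + c = 144
  36a + 6b + c = 209
Solving the system yields a = 6, b = -1, c = -1.
So h(u) = 6u^2 - u - 1.
The coefficient of u is -1.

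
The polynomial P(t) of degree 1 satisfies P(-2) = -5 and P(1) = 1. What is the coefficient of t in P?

2

Write P(t) = at + b. Substituting each data point gives a linear system:
  -2a + b = -5
  a + b = 1
Solving the system yields a = 2, b = -1.
So P(t) = 2t - 1.
The leading coefficient is 2.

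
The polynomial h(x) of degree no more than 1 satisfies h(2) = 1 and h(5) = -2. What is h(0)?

Using the Lagrange interpolation formula with nodes 2, 5:
  L_0(x) = (x - 5) / -3
  L_1(x) = (x - 2) / 3
Then h(x) = 1·L_0(x) - 2·L_1(x).
Expanding and collecting terms gives h(x) = -x + 3.
Evaluating at x = 0: h(0) = 3.

3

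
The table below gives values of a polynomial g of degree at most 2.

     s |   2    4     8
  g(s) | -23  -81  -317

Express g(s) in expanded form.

g(s) = -5s^2 + s - 5

Write g(s) = as^2 + bs + c. Substituting each data point gives a linear system:
  4a + 2b + c = -23
  16a + 4b + c = -81
  64a + 8b + c = -317
Solving the system yields a = -5, b = 1, c = -5.
So g(s) = -5s^2 + s - 5.
Check: g(2) = -23. ✓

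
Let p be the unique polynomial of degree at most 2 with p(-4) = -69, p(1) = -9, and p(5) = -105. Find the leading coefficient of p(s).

Write p(s) = as^2 + bs + c. Substituting each data point gives a linear system:
  16a - 4b + c = -69
  a + b + c = -9
  25a + 5b + c = -105
Solving the system yields a = -4, b = 0, c = -5.
So p(s) = -4s² - 5.
The leading coefficient is -4.

-4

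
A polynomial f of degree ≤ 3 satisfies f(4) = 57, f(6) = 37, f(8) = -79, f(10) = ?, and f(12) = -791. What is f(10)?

-339

On equispaced nodes a degree-3 polynomial has vanishing fourth forward difference, so
  f(4) - 4·f(6) + 6·f(8) - 4·f(10) + f(12) = 0.
Substituting the known values and solving for f(10):
  -4·f(10) = 1356
  f(10) = -339.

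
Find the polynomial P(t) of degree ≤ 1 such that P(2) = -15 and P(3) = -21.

Write P(t) = at + b. Substituting each data point gives a linear system:
  2a + b = -15
  3a + b = -21
Solving the system yields a = -6, b = -3.
So P(t) = -6t - 3.
Check: P(3) = -21. ✓

P(t) = -6t - 3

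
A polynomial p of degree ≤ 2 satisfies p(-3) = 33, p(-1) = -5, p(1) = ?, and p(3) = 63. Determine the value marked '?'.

On equispaced nodes a degree-2 polynomial has vanishing third forward difference, so
  - p(-3) + 3·p(-1) - 3·p(1) + p(3) = 0.
Substituting the known values and solving for p(1):
  -3·p(1) = -15
  p(1) = 5.

5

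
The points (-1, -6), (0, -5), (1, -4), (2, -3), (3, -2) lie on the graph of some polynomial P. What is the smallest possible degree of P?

1

Forward differences of the values at u = -1, 0, 1, 2, 3:
  P  : -6  -5  -4  -3  -2
  Δ  : 1  1  1  1
  Δ^2: 0  0  0
  Δ^3: 0  0
  Δ^4: 0
The first differences are constant (1) and nonzero, while all higher differences vanish, so the minimal degree is 1.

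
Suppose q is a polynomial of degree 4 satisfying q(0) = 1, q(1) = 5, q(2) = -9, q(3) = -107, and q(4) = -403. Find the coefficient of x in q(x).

3

Write q(x) = ax^4 + bx^3 + cx^2 + dx + e. Substituting each data point gives a linear system:
  e = 1
  a + b + c + d + e = 5
  16a + 8b + 4c + 2d + e = -9
  81a + 27b + 9c + 3d + e = -107
  256a + 64b + 16c + 4d + e = -403
Solving the system yields a = -2, b = 1, c = 2, d = 3, e = 1.
So q(x) = -2x^4 + x^3 + 2x^2 + 3x + 1.
The coefficient of x is 3.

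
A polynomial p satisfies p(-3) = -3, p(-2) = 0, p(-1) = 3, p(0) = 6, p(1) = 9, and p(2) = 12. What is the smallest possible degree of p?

1

Forward differences of the values at t = -3, -2, -1, 0, 1, 2:
  p  : -3  0  3  6  9  12
  Δ  : 3  3  3  3  3
  Δ^2: 0  0  0  0
  Δ^3: 0  0  0
  Δ^4: 0  0
  Δ^5: 0
The first differences are constant (3) and nonzero, while all higher differences vanish, so the minimal degree is 1.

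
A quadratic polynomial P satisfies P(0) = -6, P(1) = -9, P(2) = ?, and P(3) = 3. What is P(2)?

-6

On equispaced nodes a degree-2 polynomial has vanishing third forward difference, so
  - P(0) + 3·P(1) - 3·P(2) + P(3) = 0.
Substituting the known values and solving for P(2):
  -3·P(2) = 18
  P(2) = -6.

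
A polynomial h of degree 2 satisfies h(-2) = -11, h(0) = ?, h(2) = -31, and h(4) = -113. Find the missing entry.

3

The 3 known points determine the degree-2 polynomial uniquely.
Write h(s) = as^2 + bs + c. Substituting each data point gives a linear system:
  4a - 2b + c = -11
  4a + 2b + c = -31
  16a + 4b + c = -113
Solving the system yields a = -6, b = -5, c = 3.
So h(s) = -6s² - 5s + 3.
Then h(0) = 3.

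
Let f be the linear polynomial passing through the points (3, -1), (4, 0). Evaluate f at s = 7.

Using the Lagrange interpolation formula with nodes 3, 4:
  L_0(s) = (s - 4) / -1
  L_1(s) = (s - 3) / 1
Then f(s) = -1·L_0(s) + 0·L_1(s).
Expanding and collecting terms gives f(s) = s - 4.
Evaluating at s = 7: f(7) = 3.

3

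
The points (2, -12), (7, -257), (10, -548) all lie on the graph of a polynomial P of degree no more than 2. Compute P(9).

-439

Write P(t) = at^2 + bt + c. Substituting each data point gives a linear system:
  4a + 2b + c = -12
  49a + 7b + c = -257
  100a + 10b + c = -548
Solving the system yields a = -6, b = 5, c = 2.
So P(t) = -6t² + 5t + 2.
Then P(9) = -439.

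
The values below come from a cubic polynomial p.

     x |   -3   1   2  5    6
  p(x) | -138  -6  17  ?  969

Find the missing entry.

542

The 4 known points determine the degree-3 polynomial uniquely.
Write p(x) = ax^3 + bx^2 + cx + d. Substituting each data point gives a linear system:
  -27a + 9b - 3c + d = -138
  a + b + c + d = -6
  8a + 4b + 2c + d = 17
  216a + 36b + 6c + d = 969
Solving the system yields a = 5, b = -2, c = -6, d = -3.
So p(x) = 5x³ - 2x² - 6x - 3.
Then p(5) = 542.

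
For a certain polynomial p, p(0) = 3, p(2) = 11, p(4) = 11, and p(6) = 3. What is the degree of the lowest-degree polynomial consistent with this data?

2

Forward differences of the values at u = 0, 2, 4, 6:
  p  : 3  11  11  3
  Δ  : 8  0  -8
  Δ^2: -8  -8
  Δ^3: 0
The second differences are constant (-8) and nonzero, while all higher differences vanish, so the minimal degree is 2.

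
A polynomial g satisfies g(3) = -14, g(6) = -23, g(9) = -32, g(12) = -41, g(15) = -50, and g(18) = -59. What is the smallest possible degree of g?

Forward differences of the values at x = 3, 6, 9, 12, 15, 18:
  g  : -14  -23  -32  -41  -50  -59
  Δ  : -9  -9  -9  -9  -9
  Δ^2: 0  0  0  0
  Δ^3: 0  0  0
  Δ^4: 0  0
  Δ^5: 0
The first differences are constant (-9) and nonzero, while all higher differences vanish, so the minimal degree is 1.

1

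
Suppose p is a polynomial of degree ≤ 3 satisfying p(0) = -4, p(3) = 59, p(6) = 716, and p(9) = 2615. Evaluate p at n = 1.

Write p(n) = an^3 + bn^2 + cn + d. Substituting each data point gives a linear system:
  d = -4
  27a + 9b + 3c + d = 59
  216a + 36b + 6c + d = 716
  729a + 81b + 9c + d = 2615
Solving the system yields a = 4, b = -3, c = -6, d = -4.
So p(n) = 4n^3 - 3n^2 - 6n - 4.
Then p(1) = -9.

-9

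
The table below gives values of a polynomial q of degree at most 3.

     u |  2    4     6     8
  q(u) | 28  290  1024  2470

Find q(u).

q(u) = 5u^3 - u^2 - 3u - 2

Write q(u) = au^3 + bu^2 + cu + d. Substituting each data point gives a linear system:
  8a + 4b + 2c + d = 28
  64a + 16b + 4c + d = 290
  216a + 36b + 6c + d = 1024
  512a + 64b + 8c + d = 2470
Solving the system yields a = 5, b = -1, c = -3, d = -2.
So q(u) = 5u^3 - u^2 - 3u - 2.
Check: q(8) = 2470. ✓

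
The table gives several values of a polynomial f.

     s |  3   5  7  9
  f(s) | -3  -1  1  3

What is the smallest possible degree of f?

Forward differences of the values at s = 3, 5, 7, 9:
  f  : -3  -1  1  3
  Δ  : 2  2  2
  Δ^2: 0  0
  Δ^3: 0
The first differences are constant (2) and nonzero, while all higher differences vanish, so the minimal degree is 1.

1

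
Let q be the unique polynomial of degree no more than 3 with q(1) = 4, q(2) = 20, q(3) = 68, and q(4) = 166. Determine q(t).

Using the Lagrange interpolation formula with nodes 1, 2, 3, 4:
  L_0(t) = (t - 2)(t - 3)(t - 4) / -6
  L_1(t) = (t - 1)(t - 3)(t - 4) / 2
  L_2(t) = (t - 1)(t - 2)(t - 4) / -2
  L_3(t) = (t - 1)(t - 2)(t - 3) / 6
Then q(t) = 4·L_0(t) + 20·L_1(t) + 68·L_2(t) + 166·L_3(t).
Expanding and collecting terms gives q(t) = 3t^3 - 2t^2 + t + 2.
Check: q(3) = 68. ✓

q(t) = 3t^3 - 2t^2 + t + 2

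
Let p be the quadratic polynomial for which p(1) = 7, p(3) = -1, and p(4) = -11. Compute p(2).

Using the Lagrange interpolation formula with nodes 1, 3, 4:
  L_0(u) = (u - 3)(u - 4) / 6
  L_1(u) = (u - 1)(u - 4) / -2
  L_2(u) = (u - 1)(u - 3) / 3
Then p(u) = 7·L_0(u) - 1·L_1(u) - 11·L_2(u).
Expanding and collecting terms gives p(u) = -2u² + 4u + 5.
Evaluating at u = 2: p(2) = 5.

5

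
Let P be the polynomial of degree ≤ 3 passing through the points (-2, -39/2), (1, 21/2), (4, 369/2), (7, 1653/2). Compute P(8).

Write P(t) = at^3 + bt^2 + ct + d. Substituting each data point gives a linear system:
  -8a + 4b - 2c + d = -39/2
  a + b + c + d = 21/2
  64a + 16b + 4c + d = 369/2
  343a + 49b + 7c + d = 1653/2
Solving the system yields a = 2, b = 2, c = 6, d = 1/2.
So P(t) = 2t^3 + 2t^2 + 6t + 1/2.
Then P(8) = 2401/2.

2401/2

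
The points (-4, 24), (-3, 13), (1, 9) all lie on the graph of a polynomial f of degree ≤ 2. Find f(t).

f(t) = 2t^2 + 3t + 4

Write f(t) = at^2 + bt + c. Substituting each data point gives a linear system:
  16a - 4b + c = 24
  9a - 3b + c = 13
  a + b + c = 9
Solving the system yields a = 2, b = 3, c = 4.
So f(t) = 2t^2 + 3t + 4.
Check: f(-4) = 24. ✓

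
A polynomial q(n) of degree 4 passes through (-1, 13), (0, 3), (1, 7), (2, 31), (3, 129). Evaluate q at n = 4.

403

Forward differences of the values at n = -1, 0, 1, 2, 3:
  q  : 13  3  7  31  129
  Δ  : -10  4  24  98
  Δ^2: 14  20  74
  Δ^3: 6  54
  Δ^4: 48
The fourth differences are constant, confirming degree 4.
Interpolating (Newton forward form) and evaluating at n = 4 gives q(4) = 403.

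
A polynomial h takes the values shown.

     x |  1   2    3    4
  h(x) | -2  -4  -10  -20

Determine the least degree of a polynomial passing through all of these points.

Forward differences of the values at x = 1, 2, 3, 4:
  h  : -2  -4  -10  -20
  Δ  : -2  -6  -10
  Δ^2: -4  -4
  Δ^3: 0
The second differences are constant (-4) and nonzero, while all higher differences vanish, so the minimal degree is 2.

2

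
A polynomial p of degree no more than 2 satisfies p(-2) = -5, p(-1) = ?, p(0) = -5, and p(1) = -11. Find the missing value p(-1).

On equispaced nodes a degree-2 polynomial has vanishing third forward difference, so
  - p(-2) + 3·p(-1) - 3·p(0) + p(1) = 0.
Substituting the known values and solving for p(-1):
  3·p(-1) = -9
  p(-1) = -3.

-3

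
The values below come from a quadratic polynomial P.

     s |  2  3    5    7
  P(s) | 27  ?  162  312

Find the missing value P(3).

The 3 known points determine the degree-2 polynomial uniquely.
Write P(s) = as^2 + bs + c. Substituting each data point gives a linear system:
  4a + 2b + c = 27
  25a + 5b + c = 162
  49a + 7b + c = 312
Solving the system yields a = 6, b = 3, c = -3.
So P(s) = 6s² + 3s - 3.
Then P(3) = 60.

60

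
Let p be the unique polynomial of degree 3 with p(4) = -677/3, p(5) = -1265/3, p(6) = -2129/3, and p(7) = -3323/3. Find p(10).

Forward differences of the values at s = 4, 5, 6, 7:
  p  : -677/3  -1265/3  -2129/3  -3323/3
  Δ  : -196  -288  -398
  Δ^2: -92  -110
  Δ^3: -18
The third differences are constant, confirming degree 3.
Interpolating (Newton forward form) and evaluating at s = 10 gives p(10) = -9425/3.

-9425/3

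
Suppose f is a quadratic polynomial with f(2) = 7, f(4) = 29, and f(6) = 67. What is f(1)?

Write f(x) = ax^2 + bx + c. Substituting each data point gives a linear system:
  4a + 2b + c = 7
  16a + 4b + c = 29
  36a + 6b + c = 67
Solving the system yields a = 2, b = -1, c = 1.
So f(x) = 2x² - x + 1.
Then f(1) = 2.

2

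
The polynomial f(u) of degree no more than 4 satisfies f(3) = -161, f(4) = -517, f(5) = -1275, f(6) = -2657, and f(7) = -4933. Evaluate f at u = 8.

-8421

Write f(u) = au^4 + bu^3 + cu^2 + du + e. Substituting each data point gives a linear system:
  81a + 27b + 9c + 3d + e = -161
  256a + 64b + 16c + 4d + e = -517
  625a + 125b + 25c + 5d + e = -1275
  1296a + 216b + 36c + 6d + e = -2657
  2401a + 343b + 49c + 7d + e = -4933
Solving the system yields a = -2, b = -1, c = 5, d = -4, e = -5.
So f(u) = -2u^4 - u^3 + 5u^2 - 4u - 5.
Then f(8) = -8421.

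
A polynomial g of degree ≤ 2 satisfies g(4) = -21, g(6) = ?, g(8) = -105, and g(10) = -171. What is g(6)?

-55

On equispaced nodes a degree-2 polynomial has vanishing third forward difference, so
  - g(4) + 3·g(6) - 3·g(8) + g(10) = 0.
Substituting the known values and solving for g(6):
  3·g(6) = -165
  g(6) = -55.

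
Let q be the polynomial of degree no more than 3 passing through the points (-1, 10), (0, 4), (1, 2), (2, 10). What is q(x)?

q(x) = x^3 + 2x^2 - 5x + 4

Using the Lagrange interpolation formula with nodes -1, 0, 1, 2:
  L_0(x) = x(x - 1)(x - 2) / -6
  L_1(x) = (x + 1)(x - 1)(x - 2) / 2
  L_2(x) = (x + 1)x(x - 2) / -2
  L_3(x) = (x + 1)x(x - 1) / 6
Then q(x) = 10·L_0(x) + 4·L_1(x) + 2·L_2(x) + 10·L_3(x).
Expanding and collecting terms gives q(x) = x³ + 2x² - 5x + 4.
Check: q(2) = 10. ✓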